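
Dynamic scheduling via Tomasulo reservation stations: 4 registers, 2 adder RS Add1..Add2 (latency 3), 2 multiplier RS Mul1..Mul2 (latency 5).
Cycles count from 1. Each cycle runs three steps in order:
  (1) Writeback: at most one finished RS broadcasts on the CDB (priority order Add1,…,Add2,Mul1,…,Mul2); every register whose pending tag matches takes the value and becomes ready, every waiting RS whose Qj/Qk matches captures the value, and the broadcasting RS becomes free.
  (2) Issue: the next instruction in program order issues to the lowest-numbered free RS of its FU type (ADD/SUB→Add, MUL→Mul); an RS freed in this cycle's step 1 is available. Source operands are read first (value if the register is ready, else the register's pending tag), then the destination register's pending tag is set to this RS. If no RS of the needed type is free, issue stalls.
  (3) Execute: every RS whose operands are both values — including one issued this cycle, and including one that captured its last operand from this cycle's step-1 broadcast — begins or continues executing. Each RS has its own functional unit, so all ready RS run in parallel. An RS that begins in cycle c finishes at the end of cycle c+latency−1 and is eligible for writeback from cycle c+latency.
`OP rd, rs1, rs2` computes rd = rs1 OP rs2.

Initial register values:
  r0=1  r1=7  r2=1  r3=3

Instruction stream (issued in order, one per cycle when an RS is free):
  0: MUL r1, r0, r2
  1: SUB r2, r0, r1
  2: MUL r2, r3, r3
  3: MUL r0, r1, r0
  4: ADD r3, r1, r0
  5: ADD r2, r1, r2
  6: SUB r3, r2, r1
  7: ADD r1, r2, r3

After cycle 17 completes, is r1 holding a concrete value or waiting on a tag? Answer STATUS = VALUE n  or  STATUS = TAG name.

STATUS = TAG Add2

cycle 1: issue MUL r1<-Mul1 // r0:1,r1:Mul1,r2:1,r3:3
cycle 2: issue SUB r2<-Add1 // r0:1,r1:Mul1,r2:Add1,r3:3
cycle 3: issue MUL r2<-Mul2 // r0:1,r1:Mul1,r2:Mul2,r3:3
cycle 4: stall // r0:1,r1:Mul1,r2:Mul2,r3:3
cycle 5: stall // r0:1,r1:Mul1,r2:Mul2,r3:3
cycle 6: CDB Mul1=1; issue MUL r0<-Mul1 // r0:Mul1,r1:1,r2:Mul2,r3:3
cycle 7: issue ADD r3<-Add2 // r0:Mul1,r1:1,r2:Mul2,r3:Add2
cycle 8: CDB Mul2=9; stall // r0:Mul1,r1:1,r2:9,r3:Add2
cycle 9: CDB Add1=0; issue ADD r2<-Add1 // r0:Mul1,r1:1,r2:Add1,r3:Add2
cycle 10: stall // r0:Mul1,r1:1,r2:Add1,r3:Add2
cycle 11: CDB Mul1=1; stall // r0:1,r1:1,r2:Add1,r3:Add2
cycle 12: CDB Add1=10; issue SUB r3<-Add1 // r0:1,r1:1,r2:10,r3:Add1
cycle 13: stall // r0:1,r1:1,r2:10,r3:Add1
cycle 14: CDB Add2=2; issue ADD r1<-Add2 // r0:1,r1:Add2,r2:10,r3:Add1
cycle 15: CDB Add1=9 // r0:1,r1:Add2,r2:10,r3:9
cycle 16: - // r0:1,r1:Add2,r2:10,r3:9
cycle 17: - // r0:1,r1:Add2,r2:10,r3:9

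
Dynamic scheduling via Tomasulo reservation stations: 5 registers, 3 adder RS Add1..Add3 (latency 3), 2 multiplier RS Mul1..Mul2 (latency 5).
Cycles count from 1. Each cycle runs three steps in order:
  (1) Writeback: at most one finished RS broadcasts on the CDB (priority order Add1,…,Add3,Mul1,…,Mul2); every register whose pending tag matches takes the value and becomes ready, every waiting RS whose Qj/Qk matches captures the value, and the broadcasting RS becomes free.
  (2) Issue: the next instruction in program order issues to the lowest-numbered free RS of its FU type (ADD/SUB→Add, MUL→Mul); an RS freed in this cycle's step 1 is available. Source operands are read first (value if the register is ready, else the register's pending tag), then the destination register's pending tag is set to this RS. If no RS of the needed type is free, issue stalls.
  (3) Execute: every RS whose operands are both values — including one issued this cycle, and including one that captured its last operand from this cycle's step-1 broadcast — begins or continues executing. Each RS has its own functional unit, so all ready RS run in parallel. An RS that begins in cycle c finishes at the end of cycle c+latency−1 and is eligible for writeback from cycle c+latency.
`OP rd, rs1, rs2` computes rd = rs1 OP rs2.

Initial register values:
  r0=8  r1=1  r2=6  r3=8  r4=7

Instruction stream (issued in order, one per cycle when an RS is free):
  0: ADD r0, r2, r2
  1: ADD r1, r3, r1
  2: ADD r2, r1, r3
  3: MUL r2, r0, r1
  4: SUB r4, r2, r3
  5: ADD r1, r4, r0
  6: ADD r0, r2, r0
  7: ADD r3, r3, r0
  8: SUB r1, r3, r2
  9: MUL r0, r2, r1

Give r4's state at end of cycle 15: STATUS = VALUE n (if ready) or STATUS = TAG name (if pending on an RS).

STATUS = VALUE 100

cycle 1: issue ADD r0<-Add1 // r0:Add1,r1:1,r2:6,r3:8,r4:7
cycle 2: issue ADD r1<-Add2 // r0:Add1,r1:Add2,r2:6,r3:8,r4:7
cycle 3: issue ADD r2<-Add3 // r0:Add1,r1:Add2,r2:Add3,r3:8,r4:7
cycle 4: CDB Add1=12; issue MUL r2<-Mul1 // r0:12,r1:Add2,r2:Mul1,r3:8,r4:7
cycle 5: CDB Add2=9; issue SUB r4<-Add1 // r0:12,r1:9,r2:Mul1,r3:8,r4:Add1
cycle 6: issue ADD r1<-Add2 // r0:12,r1:Add2,r2:Mul1,r3:8,r4:Add1
cycle 7: stall // r0:12,r1:Add2,r2:Mul1,r3:8,r4:Add1
cycle 8: CDB Add3=17; issue ADD r0<-Add3 // r0:Add3,r1:Add2,r2:Mul1,r3:8,r4:Add1
cycle 9: stall // r0:Add3,r1:Add2,r2:Mul1,r3:8,r4:Add1
cycle 10: CDB Mul1=108; stall // r0:Add3,r1:Add2,r2:108,r3:8,r4:Add1
cycle 11: stall // r0:Add3,r1:Add2,r2:108,r3:8,r4:Add1
cycle 12: stall // r0:Add3,r1:Add2,r2:108,r3:8,r4:Add1
cycle 13: CDB Add1=100; issue ADD r3<-Add1 // r0:Add3,r1:Add2,r2:108,r3:Add1,r4:100
cycle 14: CDB Add3=120; issue SUB r1<-Add3 // r0:120,r1:Add3,r2:108,r3:Add1,r4:100
cycle 15: issue MUL r0<-Mul1 // r0:Mul1,r1:Add3,r2:108,r3:Add1,r4:100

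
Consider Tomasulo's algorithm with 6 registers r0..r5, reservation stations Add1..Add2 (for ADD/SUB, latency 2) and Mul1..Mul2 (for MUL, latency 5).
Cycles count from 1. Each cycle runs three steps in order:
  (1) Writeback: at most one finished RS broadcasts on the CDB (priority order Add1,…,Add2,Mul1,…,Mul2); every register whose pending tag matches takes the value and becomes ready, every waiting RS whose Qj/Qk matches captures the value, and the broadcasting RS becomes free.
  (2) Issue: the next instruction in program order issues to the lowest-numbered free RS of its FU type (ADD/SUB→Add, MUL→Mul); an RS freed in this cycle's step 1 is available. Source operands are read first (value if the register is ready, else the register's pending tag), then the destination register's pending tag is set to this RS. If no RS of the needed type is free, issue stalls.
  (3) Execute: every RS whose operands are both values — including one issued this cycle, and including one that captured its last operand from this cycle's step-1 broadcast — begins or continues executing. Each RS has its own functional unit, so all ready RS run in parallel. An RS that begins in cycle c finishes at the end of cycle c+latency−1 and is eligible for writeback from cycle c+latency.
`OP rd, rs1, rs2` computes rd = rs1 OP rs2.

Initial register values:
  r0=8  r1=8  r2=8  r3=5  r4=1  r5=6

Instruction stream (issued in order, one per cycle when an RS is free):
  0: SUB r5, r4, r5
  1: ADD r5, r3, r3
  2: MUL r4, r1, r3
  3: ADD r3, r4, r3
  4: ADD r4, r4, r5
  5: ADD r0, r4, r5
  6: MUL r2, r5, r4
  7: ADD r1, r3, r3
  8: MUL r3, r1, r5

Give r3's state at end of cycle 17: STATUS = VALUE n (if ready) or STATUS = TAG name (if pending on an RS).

STATUS = TAG Mul2

  c1: issue SUB r5<-Add1  regs: r0:8,r1:8,r2:8,r3:5,r4:1,r5:Add1
  c2: issue ADD r5<-Add2  regs: r0:8,r1:8,r2:8,r3:5,r4:1,r5:Add2
  c3: CDB Add1=-5; issue MUL r4<-Mul1  regs: r0:8,r1:8,r2:8,r3:5,r4:Mul1,r5:Add2
  c4: CDB Add2=10; issue ADD r3<-Add1  regs: r0:8,r1:8,r2:8,r3:Add1,r4:Mul1,r5:10
  c5: issue ADD r4<-Add2  regs: r0:8,r1:8,r2:8,r3:Add1,r4:Add2,r5:10
  c6: stall  regs: r0:8,r1:8,r2:8,r3:Add1,r4:Add2,r5:10
  c7: stall  regs: r0:8,r1:8,r2:8,r3:Add1,r4:Add2,r5:10
  c8: CDB Mul1=40; stall  regs: r0:8,r1:8,r2:8,r3:Add1,r4:Add2,r5:10
  c9: stall  regs: r0:8,r1:8,r2:8,r3:Add1,r4:Add2,r5:10
  c10: CDB Add1=45; issue ADD r0<-Add1  regs: r0:Add1,r1:8,r2:8,r3:45,r4:Add2,r5:10
  c11: CDB Add2=50; issue MUL r2<-Mul1  regs: r0:Add1,r1:8,r2:Mul1,r3:45,r4:50,r5:10
  c12: issue ADD r1<-Add2  regs: r0:Add1,r1:Add2,r2:Mul1,r3:45,r4:50,r5:10
  c13: CDB Add1=60; issue MUL r3<-Mul2  regs: r0:60,r1:Add2,r2:Mul1,r3:Mul2,r4:50,r5:10
  c14: CDB Add2=90  regs: r0:60,r1:90,r2:Mul1,r3:Mul2,r4:50,r5:10
  c15: -  regs: r0:60,r1:90,r2:Mul1,r3:Mul2,r4:50,r5:10
  c16: CDB Mul1=500  regs: r0:60,r1:90,r2:500,r3:Mul2,r4:50,r5:10
  c17: -  regs: r0:60,r1:90,r2:500,r3:Mul2,r4:50,r5:10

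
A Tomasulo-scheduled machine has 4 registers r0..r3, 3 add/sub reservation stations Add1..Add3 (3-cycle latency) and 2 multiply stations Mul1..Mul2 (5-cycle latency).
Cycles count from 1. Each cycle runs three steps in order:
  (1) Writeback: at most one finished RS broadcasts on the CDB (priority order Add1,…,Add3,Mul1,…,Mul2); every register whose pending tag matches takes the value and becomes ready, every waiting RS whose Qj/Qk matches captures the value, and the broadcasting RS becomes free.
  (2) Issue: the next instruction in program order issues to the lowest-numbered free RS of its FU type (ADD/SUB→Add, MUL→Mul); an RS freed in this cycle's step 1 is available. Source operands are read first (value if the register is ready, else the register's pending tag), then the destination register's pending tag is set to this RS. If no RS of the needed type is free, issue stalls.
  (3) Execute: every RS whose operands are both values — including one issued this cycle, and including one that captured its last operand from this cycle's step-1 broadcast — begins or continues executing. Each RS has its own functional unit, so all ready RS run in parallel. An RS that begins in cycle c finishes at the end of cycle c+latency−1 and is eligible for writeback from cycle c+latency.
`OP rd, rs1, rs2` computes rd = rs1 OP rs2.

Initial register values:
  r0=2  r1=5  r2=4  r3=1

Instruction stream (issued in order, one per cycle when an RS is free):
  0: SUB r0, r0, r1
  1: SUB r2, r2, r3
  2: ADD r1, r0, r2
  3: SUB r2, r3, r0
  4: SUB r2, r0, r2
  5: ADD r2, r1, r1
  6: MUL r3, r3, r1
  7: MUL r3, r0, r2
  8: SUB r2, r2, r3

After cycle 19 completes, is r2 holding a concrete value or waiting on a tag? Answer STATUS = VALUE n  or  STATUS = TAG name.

STATUS = VALUE 0

  c1: issue SUB r0<-Add1  regs: r0:Add1,r1:5,r2:4,r3:1
  c2: issue SUB r2<-Add2  regs: r0:Add1,r1:5,r2:Add2,r3:1
  c3: issue ADD r1<-Add3  regs: r0:Add1,r1:Add3,r2:Add2,r3:1
  c4: CDB Add1=-3; issue SUB r2<-Add1  regs: r0:-3,r1:Add3,r2:Add1,r3:1
  c5: CDB Add2=3; issue SUB r2<-Add2  regs: r0:-3,r1:Add3,r2:Add2,r3:1
  c6: stall  regs: r0:-3,r1:Add3,r2:Add2,r3:1
  c7: CDB Add1=4; issue ADD r2<-Add1  regs: r0:-3,r1:Add3,r2:Add1,r3:1
  c8: CDB Add3=0; issue MUL r3<-Mul1  regs: r0:-3,r1:0,r2:Add1,r3:Mul1
  c9: issue MUL r3<-Mul2  regs: r0:-3,r1:0,r2:Add1,r3:Mul2
  c10: CDB Add2=-7; issue SUB r2<-Add2  regs: r0:-3,r1:0,r2:Add2,r3:Mul2
  c11: CDB Add1=0  regs: r0:-3,r1:0,r2:Add2,r3:Mul2
  c12: -  regs: r0:-3,r1:0,r2:Add2,r3:Mul2
  c13: CDB Mul1=0  regs: r0:-3,r1:0,r2:Add2,r3:Mul2
  c14: -  regs: r0:-3,r1:0,r2:Add2,r3:Mul2
  c15: -  regs: r0:-3,r1:0,r2:Add2,r3:Mul2
  c16: CDB Mul2=0  regs: r0:-3,r1:0,r2:Add2,r3:0
  c17: -  regs: r0:-3,r1:0,r2:Add2,r3:0
  c18: -  regs: r0:-3,r1:0,r2:Add2,r3:0
  c19: CDB Add2=0  regs: r0:-3,r1:0,r2:0,r3:0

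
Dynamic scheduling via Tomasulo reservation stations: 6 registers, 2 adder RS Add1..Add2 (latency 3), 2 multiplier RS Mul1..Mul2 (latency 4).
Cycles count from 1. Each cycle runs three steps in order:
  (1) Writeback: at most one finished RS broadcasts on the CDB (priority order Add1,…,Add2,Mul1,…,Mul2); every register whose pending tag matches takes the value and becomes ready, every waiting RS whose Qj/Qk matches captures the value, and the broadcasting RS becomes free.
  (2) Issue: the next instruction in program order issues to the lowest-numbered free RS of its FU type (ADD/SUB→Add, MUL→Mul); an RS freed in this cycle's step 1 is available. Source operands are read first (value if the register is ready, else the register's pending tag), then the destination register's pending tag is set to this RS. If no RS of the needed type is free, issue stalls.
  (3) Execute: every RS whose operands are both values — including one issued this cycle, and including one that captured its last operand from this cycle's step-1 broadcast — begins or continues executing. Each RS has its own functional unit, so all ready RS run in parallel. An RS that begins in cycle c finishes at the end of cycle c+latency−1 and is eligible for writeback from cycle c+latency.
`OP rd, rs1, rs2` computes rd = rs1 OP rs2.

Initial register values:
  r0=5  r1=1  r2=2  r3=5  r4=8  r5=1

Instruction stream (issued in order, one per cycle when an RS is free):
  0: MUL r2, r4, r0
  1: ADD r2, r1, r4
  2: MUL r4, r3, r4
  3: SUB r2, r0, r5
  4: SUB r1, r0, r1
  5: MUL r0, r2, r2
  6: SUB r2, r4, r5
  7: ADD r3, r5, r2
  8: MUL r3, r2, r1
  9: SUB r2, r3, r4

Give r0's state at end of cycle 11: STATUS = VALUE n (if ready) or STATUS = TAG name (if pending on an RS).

STATUS = VALUE 16

c1: issue MUL r2<-Mul1 | r0:5,r1:1,r2:Mul1,r3:5,r4:8,r5:1
c2: issue ADD r2<-Add1 | r0:5,r1:1,r2:Add1,r3:5,r4:8,r5:1
c3: issue MUL r4<-Mul2 | r0:5,r1:1,r2:Add1,r3:5,r4:Mul2,r5:1
c4: issue SUB r2<-Add2 | r0:5,r1:1,r2:Add2,r3:5,r4:Mul2,r5:1
c5: CDB Add1=9; issue SUB r1<-Add1 | r0:5,r1:Add1,r2:Add2,r3:5,r4:Mul2,r5:1
c6: CDB Mul1=40; issue MUL r0<-Mul1 | r0:Mul1,r1:Add1,r2:Add2,r3:5,r4:Mul2,r5:1
c7: CDB Add2=4; issue SUB r2<-Add2 | r0:Mul1,r1:Add1,r2:Add2,r3:5,r4:Mul2,r5:1
c8: CDB Add1=4; issue ADD r3<-Add1 | r0:Mul1,r1:4,r2:Add2,r3:Add1,r4:Mul2,r5:1
c9: CDB Mul2=40; issue MUL r3<-Mul2 | r0:Mul1,r1:4,r2:Add2,r3:Mul2,r4:40,r5:1
c10: stall | r0:Mul1,r1:4,r2:Add2,r3:Mul2,r4:40,r5:1
c11: CDB Mul1=16; stall | r0:16,r1:4,r2:Add2,r3:Mul2,r4:40,r5:1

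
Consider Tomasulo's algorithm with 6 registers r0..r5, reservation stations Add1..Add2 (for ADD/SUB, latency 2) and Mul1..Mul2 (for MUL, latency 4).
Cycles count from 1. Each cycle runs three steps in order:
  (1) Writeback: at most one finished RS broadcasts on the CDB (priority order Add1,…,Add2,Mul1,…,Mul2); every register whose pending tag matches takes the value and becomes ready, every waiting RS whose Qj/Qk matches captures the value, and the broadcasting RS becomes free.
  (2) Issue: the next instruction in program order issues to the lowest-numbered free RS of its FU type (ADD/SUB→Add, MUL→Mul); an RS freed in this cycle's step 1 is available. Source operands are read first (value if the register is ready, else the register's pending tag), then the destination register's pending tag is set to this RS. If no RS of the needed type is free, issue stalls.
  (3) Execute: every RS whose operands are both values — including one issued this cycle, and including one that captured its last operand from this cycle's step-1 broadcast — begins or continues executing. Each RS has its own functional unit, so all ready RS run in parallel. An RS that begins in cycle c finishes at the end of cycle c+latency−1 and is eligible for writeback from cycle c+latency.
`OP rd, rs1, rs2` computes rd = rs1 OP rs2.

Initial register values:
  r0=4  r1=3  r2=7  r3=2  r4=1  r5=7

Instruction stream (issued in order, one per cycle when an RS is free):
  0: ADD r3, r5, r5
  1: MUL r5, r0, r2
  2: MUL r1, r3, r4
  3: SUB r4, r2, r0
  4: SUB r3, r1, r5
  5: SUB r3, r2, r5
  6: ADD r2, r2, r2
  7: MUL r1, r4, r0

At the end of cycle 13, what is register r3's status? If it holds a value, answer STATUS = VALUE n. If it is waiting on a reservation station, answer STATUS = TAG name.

STATUS = VALUE -21

cycle 1: issue ADD r3<-Add1 // r0:4,r1:3,r2:7,r3:Add1,r4:1,r5:7
cycle 2: issue MUL r5<-Mul1 // r0:4,r1:3,r2:7,r3:Add1,r4:1,r5:Mul1
cycle 3: CDB Add1=14; issue MUL r1<-Mul2 // r0:4,r1:Mul2,r2:7,r3:14,r4:1,r5:Mul1
cycle 4: issue SUB r4<-Add1 // r0:4,r1:Mul2,r2:7,r3:14,r4:Add1,r5:Mul1
cycle 5: issue SUB r3<-Add2 // r0:4,r1:Mul2,r2:7,r3:Add2,r4:Add1,r5:Mul1
cycle 6: CDB Add1=3; issue SUB r3<-Add1 // r0:4,r1:Mul2,r2:7,r3:Add1,r4:3,r5:Mul1
cycle 7: CDB Mul1=28; stall // r0:4,r1:Mul2,r2:7,r3:Add1,r4:3,r5:28
cycle 8: CDB Mul2=14; stall // r0:4,r1:14,r2:7,r3:Add1,r4:3,r5:28
cycle 9: CDB Add1=-21; issue ADD r2<-Add1 // r0:4,r1:14,r2:Add1,r3:-21,r4:3,r5:28
cycle 10: CDB Add2=-14; issue MUL r1<-Mul1 // r0:4,r1:Mul1,r2:Add1,r3:-21,r4:3,r5:28
cycle 11: CDB Add1=14 // r0:4,r1:Mul1,r2:14,r3:-21,r4:3,r5:28
cycle 12: - // r0:4,r1:Mul1,r2:14,r3:-21,r4:3,r5:28
cycle 13: - // r0:4,r1:Mul1,r2:14,r3:-21,r4:3,r5:28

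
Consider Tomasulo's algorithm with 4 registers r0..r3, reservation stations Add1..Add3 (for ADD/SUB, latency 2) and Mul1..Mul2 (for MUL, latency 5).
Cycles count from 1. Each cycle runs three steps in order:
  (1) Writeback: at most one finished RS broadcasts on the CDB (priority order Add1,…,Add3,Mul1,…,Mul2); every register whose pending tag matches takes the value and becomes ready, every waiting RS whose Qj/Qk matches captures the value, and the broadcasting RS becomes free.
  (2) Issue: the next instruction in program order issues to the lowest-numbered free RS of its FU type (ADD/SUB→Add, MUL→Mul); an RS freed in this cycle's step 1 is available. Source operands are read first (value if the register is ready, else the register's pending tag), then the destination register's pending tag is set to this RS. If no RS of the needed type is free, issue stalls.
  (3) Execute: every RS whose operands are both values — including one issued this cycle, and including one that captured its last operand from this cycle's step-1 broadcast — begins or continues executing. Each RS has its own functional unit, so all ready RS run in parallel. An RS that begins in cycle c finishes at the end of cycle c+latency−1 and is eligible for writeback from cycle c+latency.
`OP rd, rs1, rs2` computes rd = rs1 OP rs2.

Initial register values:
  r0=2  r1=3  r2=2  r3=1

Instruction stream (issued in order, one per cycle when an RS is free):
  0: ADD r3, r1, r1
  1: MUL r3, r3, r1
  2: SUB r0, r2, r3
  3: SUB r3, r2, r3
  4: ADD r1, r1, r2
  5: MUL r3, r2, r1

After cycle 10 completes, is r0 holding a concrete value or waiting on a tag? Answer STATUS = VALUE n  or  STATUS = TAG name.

STATUS = VALUE -16

cycle 1: issue ADD r3<-Add1 // r0:2,r1:3,r2:2,r3:Add1
cycle 2: issue MUL r3<-Mul1 // r0:2,r1:3,r2:2,r3:Mul1
cycle 3: CDB Add1=6; issue SUB r0<-Add1 // r0:Add1,r1:3,r2:2,r3:Mul1
cycle 4: issue SUB r3<-Add2 // r0:Add1,r1:3,r2:2,r3:Add2
cycle 5: issue ADD r1<-Add3 // r0:Add1,r1:Add3,r2:2,r3:Add2
cycle 6: issue MUL r3<-Mul2 // r0:Add1,r1:Add3,r2:2,r3:Mul2
cycle 7: CDB Add3=5 // r0:Add1,r1:5,r2:2,r3:Mul2
cycle 8: CDB Mul1=18 // r0:Add1,r1:5,r2:2,r3:Mul2
cycle 9: - // r0:Add1,r1:5,r2:2,r3:Mul2
cycle 10: CDB Add1=-16 // r0:-16,r1:5,r2:2,r3:Mul2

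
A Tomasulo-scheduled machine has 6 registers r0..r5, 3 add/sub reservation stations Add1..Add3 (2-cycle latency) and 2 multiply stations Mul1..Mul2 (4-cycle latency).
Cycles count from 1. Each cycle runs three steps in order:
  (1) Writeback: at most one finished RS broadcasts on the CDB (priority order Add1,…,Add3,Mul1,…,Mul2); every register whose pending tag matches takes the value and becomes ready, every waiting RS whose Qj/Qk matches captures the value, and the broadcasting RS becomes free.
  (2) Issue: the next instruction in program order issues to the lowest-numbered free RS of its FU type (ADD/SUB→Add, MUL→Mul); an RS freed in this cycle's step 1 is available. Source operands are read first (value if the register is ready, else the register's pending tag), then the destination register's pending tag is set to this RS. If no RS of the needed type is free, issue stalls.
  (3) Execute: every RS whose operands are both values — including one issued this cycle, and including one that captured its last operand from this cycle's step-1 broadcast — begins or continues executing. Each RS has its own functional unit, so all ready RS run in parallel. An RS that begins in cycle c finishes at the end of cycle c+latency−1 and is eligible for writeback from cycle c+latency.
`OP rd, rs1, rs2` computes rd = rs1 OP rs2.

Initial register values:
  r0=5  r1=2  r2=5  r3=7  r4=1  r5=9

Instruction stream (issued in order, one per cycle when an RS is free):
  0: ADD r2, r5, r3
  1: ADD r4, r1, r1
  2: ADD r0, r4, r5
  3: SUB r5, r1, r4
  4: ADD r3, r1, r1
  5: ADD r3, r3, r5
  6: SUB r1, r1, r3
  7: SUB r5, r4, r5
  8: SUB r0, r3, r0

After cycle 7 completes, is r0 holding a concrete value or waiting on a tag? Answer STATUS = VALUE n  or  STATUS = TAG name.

c1: issue ADD r2<-Add1 | r0:5,r1:2,r2:Add1,r3:7,r4:1,r5:9
c2: issue ADD r4<-Add2 | r0:5,r1:2,r2:Add1,r3:7,r4:Add2,r5:9
c3: CDB Add1=16; issue ADD r0<-Add1 | r0:Add1,r1:2,r2:16,r3:7,r4:Add2,r5:9
c4: CDB Add2=4; issue SUB r5<-Add2 | r0:Add1,r1:2,r2:16,r3:7,r4:4,r5:Add2
c5: issue ADD r3<-Add3 | r0:Add1,r1:2,r2:16,r3:Add3,r4:4,r5:Add2
c6: CDB Add1=13; issue ADD r3<-Add1 | r0:13,r1:2,r2:16,r3:Add1,r4:4,r5:Add2
c7: CDB Add2=-2; issue SUB r1<-Add2 | r0:13,r1:Add2,r2:16,r3:Add1,r4:4,r5:-2

STATUS = VALUE 13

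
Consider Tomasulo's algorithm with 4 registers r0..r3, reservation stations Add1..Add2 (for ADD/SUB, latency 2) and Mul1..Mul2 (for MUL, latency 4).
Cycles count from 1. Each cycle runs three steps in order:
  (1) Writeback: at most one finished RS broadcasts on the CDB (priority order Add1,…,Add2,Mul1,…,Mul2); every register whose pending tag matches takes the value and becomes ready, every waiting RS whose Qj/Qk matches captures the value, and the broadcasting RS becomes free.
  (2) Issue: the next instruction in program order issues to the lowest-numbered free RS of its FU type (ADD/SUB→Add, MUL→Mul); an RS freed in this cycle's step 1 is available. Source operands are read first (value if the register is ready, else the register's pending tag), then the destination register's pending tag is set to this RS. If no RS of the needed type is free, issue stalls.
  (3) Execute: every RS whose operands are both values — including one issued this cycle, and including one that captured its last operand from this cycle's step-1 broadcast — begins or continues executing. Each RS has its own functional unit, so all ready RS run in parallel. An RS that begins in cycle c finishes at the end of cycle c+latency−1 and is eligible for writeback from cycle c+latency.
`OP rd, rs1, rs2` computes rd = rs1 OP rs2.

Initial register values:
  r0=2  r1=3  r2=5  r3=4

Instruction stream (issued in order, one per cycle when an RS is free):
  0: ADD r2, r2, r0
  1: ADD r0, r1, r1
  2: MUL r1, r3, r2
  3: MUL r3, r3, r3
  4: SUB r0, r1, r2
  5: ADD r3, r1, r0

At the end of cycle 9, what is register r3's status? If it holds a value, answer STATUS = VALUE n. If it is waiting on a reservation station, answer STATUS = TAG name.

STATUS = TAG Add2

  c1: issue ADD r2<-Add1  regs: r0:2,r1:3,r2:Add1,r3:4
  c2: issue ADD r0<-Add2  regs: r0:Add2,r1:3,r2:Add1,r3:4
  c3: CDB Add1=7; issue MUL r1<-Mul1  regs: r0:Add2,r1:Mul1,r2:7,r3:4
  c4: CDB Add2=6; issue MUL r3<-Mul2  regs: r0:6,r1:Mul1,r2:7,r3:Mul2
  c5: issue SUB r0<-Add1  regs: r0:Add1,r1:Mul1,r2:7,r3:Mul2
  c6: issue ADD r3<-Add2  regs: r0:Add1,r1:Mul1,r2:7,r3:Add2
  c7: CDB Mul1=28  regs: r0:Add1,r1:28,r2:7,r3:Add2
  c8: CDB Mul2=16  regs: r0:Add1,r1:28,r2:7,r3:Add2
  c9: CDB Add1=21  regs: r0:21,r1:28,r2:7,r3:Add2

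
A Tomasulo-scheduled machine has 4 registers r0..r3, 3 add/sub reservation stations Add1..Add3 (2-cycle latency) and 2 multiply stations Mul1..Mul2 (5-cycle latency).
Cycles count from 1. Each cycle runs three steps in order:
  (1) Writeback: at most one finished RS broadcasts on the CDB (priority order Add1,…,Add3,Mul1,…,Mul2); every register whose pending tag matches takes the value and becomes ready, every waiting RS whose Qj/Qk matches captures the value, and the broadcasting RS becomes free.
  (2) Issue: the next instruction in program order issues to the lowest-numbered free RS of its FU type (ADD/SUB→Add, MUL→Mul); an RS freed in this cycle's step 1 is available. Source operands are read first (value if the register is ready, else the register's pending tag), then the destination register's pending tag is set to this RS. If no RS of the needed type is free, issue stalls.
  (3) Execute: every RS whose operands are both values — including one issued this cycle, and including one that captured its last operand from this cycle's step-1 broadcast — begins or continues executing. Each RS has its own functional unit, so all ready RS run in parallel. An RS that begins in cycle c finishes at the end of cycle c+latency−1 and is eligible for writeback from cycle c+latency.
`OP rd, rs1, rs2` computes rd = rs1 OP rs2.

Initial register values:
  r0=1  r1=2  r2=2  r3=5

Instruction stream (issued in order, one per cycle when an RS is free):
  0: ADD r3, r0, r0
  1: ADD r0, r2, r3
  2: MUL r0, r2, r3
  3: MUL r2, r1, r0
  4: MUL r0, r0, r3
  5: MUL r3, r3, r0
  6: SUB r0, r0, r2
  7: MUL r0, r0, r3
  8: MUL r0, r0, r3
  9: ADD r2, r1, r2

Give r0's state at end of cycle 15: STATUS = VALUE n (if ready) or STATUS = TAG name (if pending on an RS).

cycle 1: issue ADD r3<-Add1 // r0:1,r1:2,r2:2,r3:Add1
cycle 2: issue ADD r0<-Add2 // r0:Add2,r1:2,r2:2,r3:Add1
cycle 3: CDB Add1=2; issue MUL r0<-Mul1 // r0:Mul1,r1:2,r2:2,r3:2
cycle 4: issue MUL r2<-Mul2 // r0:Mul1,r1:2,r2:Mul2,r3:2
cycle 5: CDB Add2=4; stall // r0:Mul1,r1:2,r2:Mul2,r3:2
cycle 6: stall // r0:Mul1,r1:2,r2:Mul2,r3:2
cycle 7: stall // r0:Mul1,r1:2,r2:Mul2,r3:2
cycle 8: CDB Mul1=4; issue MUL r0<-Mul1 // r0:Mul1,r1:2,r2:Mul2,r3:2
cycle 9: stall // r0:Mul1,r1:2,r2:Mul2,r3:2
cycle 10: stall // r0:Mul1,r1:2,r2:Mul2,r3:2
cycle 11: stall // r0:Mul1,r1:2,r2:Mul2,r3:2
cycle 12: stall // r0:Mul1,r1:2,r2:Mul2,r3:2
cycle 13: CDB Mul1=8; issue MUL r3<-Mul1 // r0:8,r1:2,r2:Mul2,r3:Mul1
cycle 14: CDB Mul2=8; issue SUB r0<-Add1 // r0:Add1,r1:2,r2:8,r3:Mul1
cycle 15: issue MUL r0<-Mul2 // r0:Mul2,r1:2,r2:8,r3:Mul1

STATUS = TAG Mul2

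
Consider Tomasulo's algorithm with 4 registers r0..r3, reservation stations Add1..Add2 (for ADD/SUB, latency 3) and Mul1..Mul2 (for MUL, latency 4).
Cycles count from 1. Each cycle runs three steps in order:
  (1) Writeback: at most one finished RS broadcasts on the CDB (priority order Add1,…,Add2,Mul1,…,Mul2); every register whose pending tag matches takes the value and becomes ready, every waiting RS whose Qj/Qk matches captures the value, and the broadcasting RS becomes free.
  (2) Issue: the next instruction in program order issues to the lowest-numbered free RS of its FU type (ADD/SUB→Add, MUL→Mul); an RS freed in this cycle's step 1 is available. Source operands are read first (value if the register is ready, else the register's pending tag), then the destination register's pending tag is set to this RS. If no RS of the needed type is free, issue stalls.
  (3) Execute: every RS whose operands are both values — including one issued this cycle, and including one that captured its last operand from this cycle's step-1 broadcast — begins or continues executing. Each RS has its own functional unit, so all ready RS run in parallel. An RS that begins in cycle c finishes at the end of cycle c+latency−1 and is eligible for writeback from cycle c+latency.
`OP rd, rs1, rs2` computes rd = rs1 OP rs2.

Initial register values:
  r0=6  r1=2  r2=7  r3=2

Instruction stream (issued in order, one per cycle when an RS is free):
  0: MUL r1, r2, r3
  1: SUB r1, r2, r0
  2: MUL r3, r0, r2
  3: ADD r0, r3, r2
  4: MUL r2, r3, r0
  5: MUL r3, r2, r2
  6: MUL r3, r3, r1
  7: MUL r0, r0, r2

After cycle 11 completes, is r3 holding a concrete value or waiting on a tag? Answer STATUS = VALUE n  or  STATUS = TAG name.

STATUS = TAG Mul2

c1: issue MUL r1<-Mul1 | r0:6,r1:Mul1,r2:7,r3:2
c2: issue SUB r1<-Add1 | r0:6,r1:Add1,r2:7,r3:2
c3: issue MUL r3<-Mul2 | r0:6,r1:Add1,r2:7,r3:Mul2
c4: issue ADD r0<-Add2 | r0:Add2,r1:Add1,r2:7,r3:Mul2
c5: CDB Add1=1; stall | r0:Add2,r1:1,r2:7,r3:Mul2
c6: CDB Mul1=14; issue MUL r2<-Mul1 | r0:Add2,r1:1,r2:Mul1,r3:Mul2
c7: CDB Mul2=42; issue MUL r3<-Mul2 | r0:Add2,r1:1,r2:Mul1,r3:Mul2
c8: stall | r0:Add2,r1:1,r2:Mul1,r3:Mul2
c9: stall | r0:Add2,r1:1,r2:Mul1,r3:Mul2
c10: CDB Add2=49; stall | r0:49,r1:1,r2:Mul1,r3:Mul2
c11: stall | r0:49,r1:1,r2:Mul1,r3:Mul2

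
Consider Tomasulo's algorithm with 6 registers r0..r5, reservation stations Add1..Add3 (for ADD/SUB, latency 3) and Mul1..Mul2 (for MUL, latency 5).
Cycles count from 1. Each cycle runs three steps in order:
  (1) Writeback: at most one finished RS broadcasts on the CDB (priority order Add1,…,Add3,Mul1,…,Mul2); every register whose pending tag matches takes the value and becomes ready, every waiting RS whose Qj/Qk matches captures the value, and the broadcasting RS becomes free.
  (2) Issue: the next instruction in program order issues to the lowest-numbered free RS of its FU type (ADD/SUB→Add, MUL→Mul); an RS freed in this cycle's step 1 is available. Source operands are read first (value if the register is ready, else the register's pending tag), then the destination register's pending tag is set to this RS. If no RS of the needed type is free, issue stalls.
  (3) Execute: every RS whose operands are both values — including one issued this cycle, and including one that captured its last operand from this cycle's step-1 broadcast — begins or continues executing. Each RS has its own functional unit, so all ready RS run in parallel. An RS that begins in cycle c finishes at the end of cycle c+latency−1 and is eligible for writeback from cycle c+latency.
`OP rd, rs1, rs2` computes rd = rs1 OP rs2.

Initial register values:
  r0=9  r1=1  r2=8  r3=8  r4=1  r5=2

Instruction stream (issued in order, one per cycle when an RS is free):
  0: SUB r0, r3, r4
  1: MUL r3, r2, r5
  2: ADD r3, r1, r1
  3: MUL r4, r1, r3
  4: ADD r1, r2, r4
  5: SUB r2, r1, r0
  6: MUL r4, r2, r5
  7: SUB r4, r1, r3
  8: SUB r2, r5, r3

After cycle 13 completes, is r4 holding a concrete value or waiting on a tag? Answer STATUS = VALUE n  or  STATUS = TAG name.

  c1: issue SUB r0<-Add1  regs: r0:Add1,r1:1,r2:8,r3:8,r4:1,r5:2
  c2: issue MUL r3<-Mul1  regs: r0:Add1,r1:1,r2:8,r3:Mul1,r4:1,r5:2
  c3: issue ADD r3<-Add2  regs: r0:Add1,r1:1,r2:8,r3:Add2,r4:1,r5:2
  c4: CDB Add1=7; issue MUL r4<-Mul2  regs: r0:7,r1:1,r2:8,r3:Add2,r4:Mul2,r5:2
  c5: issue ADD r1<-Add1  regs: r0:7,r1:Add1,r2:8,r3:Add2,r4:Mul2,r5:2
  c6: CDB Add2=2; issue SUB r2<-Add2  regs: r0:7,r1:Add1,r2:Add2,r3:2,r4:Mul2,r5:2
  c7: CDB Mul1=16; issue MUL r4<-Mul1  regs: r0:7,r1:Add1,r2:Add2,r3:2,r4:Mul1,r5:2
  c8: issue SUB r4<-Add3  regs: r0:7,r1:Add1,r2:Add2,r3:2,r4:Add3,r5:2
  c9: stall  regs: r0:7,r1:Add1,r2:Add2,r3:2,r4:Add3,r5:2
  c10: stall  regs: r0:7,r1:Add1,r2:Add2,r3:2,r4:Add3,r5:2
  c11: CDB Mul2=2; stall  regs: r0:7,r1:Add1,r2:Add2,r3:2,r4:Add3,r5:2
  c12: stall  regs: r0:7,r1:Add1,r2:Add2,r3:2,r4:Add3,r5:2
  c13: stall  regs: r0:7,r1:Add1,r2:Add2,r3:2,r4:Add3,r5:2

STATUS = TAG Add3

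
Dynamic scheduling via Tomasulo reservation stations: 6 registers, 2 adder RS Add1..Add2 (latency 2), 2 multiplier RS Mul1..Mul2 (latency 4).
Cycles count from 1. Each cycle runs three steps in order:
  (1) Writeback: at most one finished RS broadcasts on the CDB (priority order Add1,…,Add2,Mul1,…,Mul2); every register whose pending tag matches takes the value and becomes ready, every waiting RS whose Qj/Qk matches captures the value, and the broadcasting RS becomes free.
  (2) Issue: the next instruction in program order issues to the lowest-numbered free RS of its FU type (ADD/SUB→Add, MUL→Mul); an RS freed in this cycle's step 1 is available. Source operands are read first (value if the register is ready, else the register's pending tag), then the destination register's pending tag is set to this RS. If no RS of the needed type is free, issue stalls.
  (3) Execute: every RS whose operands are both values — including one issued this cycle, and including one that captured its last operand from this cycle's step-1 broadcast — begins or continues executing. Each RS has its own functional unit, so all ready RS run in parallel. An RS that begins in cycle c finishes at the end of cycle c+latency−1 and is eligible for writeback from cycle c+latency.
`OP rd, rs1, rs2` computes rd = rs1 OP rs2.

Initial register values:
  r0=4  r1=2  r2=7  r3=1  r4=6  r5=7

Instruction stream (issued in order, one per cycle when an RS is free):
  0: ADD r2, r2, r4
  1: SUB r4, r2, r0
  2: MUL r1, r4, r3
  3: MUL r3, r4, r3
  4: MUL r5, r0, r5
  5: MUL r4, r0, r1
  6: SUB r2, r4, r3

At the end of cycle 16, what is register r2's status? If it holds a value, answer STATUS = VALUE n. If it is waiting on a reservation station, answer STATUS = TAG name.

STATUS = VALUE 27

  c1: issue ADD r2<-Add1  regs: r0:4,r1:2,r2:Add1,r3:1,r4:6,r5:7
  c2: issue SUB r4<-Add2  regs: r0:4,r1:2,r2:Add1,r3:1,r4:Add2,r5:7
  c3: CDB Add1=13; issue MUL r1<-Mul1  regs: r0:4,r1:Mul1,r2:13,r3:1,r4:Add2,r5:7
  c4: issue MUL r3<-Mul2  regs: r0:4,r1:Mul1,r2:13,r3:Mul2,r4:Add2,r5:7
  c5: CDB Add2=9; stall  regs: r0:4,r1:Mul1,r2:13,r3:Mul2,r4:9,r5:7
  c6: stall  regs: r0:4,r1:Mul1,r2:13,r3:Mul2,r4:9,r5:7
  c7: stall  regs: r0:4,r1:Mul1,r2:13,r3:Mul2,r4:9,r5:7
  c8: stall  regs: r0:4,r1:Mul1,r2:13,r3:Mul2,r4:9,r5:7
  c9: CDB Mul1=9; issue MUL r5<-Mul1  regs: r0:4,r1:9,r2:13,r3:Mul2,r4:9,r5:Mul1
  c10: CDB Mul2=9; issue MUL r4<-Mul2  regs: r0:4,r1:9,r2:13,r3:9,r4:Mul2,r5:Mul1
  c11: issue SUB r2<-Add1  regs: r0:4,r1:9,r2:Add1,r3:9,r4:Mul2,r5:Mul1
  c12: -  regs: r0:4,r1:9,r2:Add1,r3:9,r4:Mul2,r5:Mul1
  c13: CDB Mul1=28  regs: r0:4,r1:9,r2:Add1,r3:9,r4:Mul2,r5:28
  c14: CDB Mul2=36  regs: r0:4,r1:9,r2:Add1,r3:9,r4:36,r5:28
  c15: -  regs: r0:4,r1:9,r2:Add1,r3:9,r4:36,r5:28
  c16: CDB Add1=27  regs: r0:4,r1:9,r2:27,r3:9,r4:36,r5:28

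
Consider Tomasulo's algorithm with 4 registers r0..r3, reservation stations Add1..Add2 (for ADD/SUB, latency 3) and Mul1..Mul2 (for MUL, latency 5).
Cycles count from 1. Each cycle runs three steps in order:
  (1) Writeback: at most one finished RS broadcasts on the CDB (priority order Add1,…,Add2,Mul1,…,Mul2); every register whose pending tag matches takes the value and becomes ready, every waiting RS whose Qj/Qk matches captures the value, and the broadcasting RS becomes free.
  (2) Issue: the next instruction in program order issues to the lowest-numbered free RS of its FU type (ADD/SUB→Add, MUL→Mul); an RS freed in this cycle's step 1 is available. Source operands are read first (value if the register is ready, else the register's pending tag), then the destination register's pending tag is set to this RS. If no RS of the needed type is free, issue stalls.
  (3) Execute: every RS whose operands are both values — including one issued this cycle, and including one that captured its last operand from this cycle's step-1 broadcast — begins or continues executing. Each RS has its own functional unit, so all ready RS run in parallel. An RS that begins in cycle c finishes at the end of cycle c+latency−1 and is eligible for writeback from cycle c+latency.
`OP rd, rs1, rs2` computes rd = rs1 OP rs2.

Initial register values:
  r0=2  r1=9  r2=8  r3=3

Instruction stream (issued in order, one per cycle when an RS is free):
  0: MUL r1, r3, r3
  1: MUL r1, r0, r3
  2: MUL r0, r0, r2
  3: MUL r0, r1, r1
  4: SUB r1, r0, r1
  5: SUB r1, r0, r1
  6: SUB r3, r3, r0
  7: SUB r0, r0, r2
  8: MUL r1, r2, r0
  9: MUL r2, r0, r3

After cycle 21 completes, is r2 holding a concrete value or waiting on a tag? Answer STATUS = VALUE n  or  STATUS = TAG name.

  c1: issue MUL r1<-Mul1  regs: r0:2,r1:Mul1,r2:8,r3:3
  c2: issue MUL r1<-Mul2  regs: r0:2,r1:Mul2,r2:8,r3:3
  c3: stall  regs: r0:2,r1:Mul2,r2:8,r3:3
  c4: stall  regs: r0:2,r1:Mul2,r2:8,r3:3
  c5: stall  regs: r0:2,r1:Mul2,r2:8,r3:3
  c6: CDB Mul1=9; issue MUL r0<-Mul1  regs: r0:Mul1,r1:Mul2,r2:8,r3:3
  c7: CDB Mul2=6; issue MUL r0<-Mul2  regs: r0:Mul2,r1:6,r2:8,r3:3
  c8: issue SUB r1<-Add1  regs: r0:Mul2,r1:Add1,r2:8,r3:3
  c9: issue SUB r1<-Add2  regs: r0:Mul2,r1:Add2,r2:8,r3:3
  c10: stall  regs: r0:Mul2,r1:Add2,r2:8,r3:3
  c11: CDB Mul1=16; stall  regs: r0:Mul2,r1:Add2,r2:8,r3:3
  c12: CDB Mul2=36; stall  regs: r0:36,r1:Add2,r2:8,r3:3
  c13: stall  regs: r0:36,r1:Add2,r2:8,r3:3
  c14: stall  regs: r0:36,r1:Add2,r2:8,r3:3
  c15: CDB Add1=30; issue SUB r3<-Add1  regs: r0:36,r1:Add2,r2:8,r3:Add1
  c16: stall  regs: r0:36,r1:Add2,r2:8,r3:Add1
  c17: stall  regs: r0:36,r1:Add2,r2:8,r3:Add1
  c18: CDB Add1=-33; issue SUB r0<-Add1  regs: r0:Add1,r1:Add2,r2:8,r3:-33
  c19: CDB Add2=6; issue MUL r1<-Mul1  regs: r0:Add1,r1:Mul1,r2:8,r3:-33
  c20: issue MUL r2<-Mul2  regs: r0:Add1,r1:Mul1,r2:Mul2,r3:-33
  c21: CDB Add1=28  regs: r0:28,r1:Mul1,r2:Mul2,r3:-33

STATUS = TAG Mul2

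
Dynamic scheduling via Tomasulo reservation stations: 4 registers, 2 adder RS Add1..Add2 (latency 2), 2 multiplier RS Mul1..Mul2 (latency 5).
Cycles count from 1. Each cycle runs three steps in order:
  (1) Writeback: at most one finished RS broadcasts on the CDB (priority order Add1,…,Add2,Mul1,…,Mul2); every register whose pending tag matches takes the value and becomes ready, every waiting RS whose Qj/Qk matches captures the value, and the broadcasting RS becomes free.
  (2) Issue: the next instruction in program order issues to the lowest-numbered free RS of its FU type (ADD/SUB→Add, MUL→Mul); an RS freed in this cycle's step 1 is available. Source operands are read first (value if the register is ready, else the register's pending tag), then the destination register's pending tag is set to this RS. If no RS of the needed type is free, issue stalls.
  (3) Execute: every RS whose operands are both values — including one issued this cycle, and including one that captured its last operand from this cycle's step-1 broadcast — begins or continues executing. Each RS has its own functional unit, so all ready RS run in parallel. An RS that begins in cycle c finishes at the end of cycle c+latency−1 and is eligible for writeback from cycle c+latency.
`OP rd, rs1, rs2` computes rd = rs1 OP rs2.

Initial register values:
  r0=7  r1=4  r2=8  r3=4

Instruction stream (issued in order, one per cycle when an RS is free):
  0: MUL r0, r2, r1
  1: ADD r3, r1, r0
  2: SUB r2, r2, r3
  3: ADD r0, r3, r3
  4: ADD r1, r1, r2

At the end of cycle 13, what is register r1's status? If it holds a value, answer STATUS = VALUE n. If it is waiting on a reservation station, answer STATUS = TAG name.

STATUS = VALUE -24

c1: issue MUL r0<-Mul1 | r0:Mul1,r1:4,r2:8,r3:4
c2: issue ADD r3<-Add1 | r0:Mul1,r1:4,r2:8,r3:Add1
c3: issue SUB r2<-Add2 | r0:Mul1,r1:4,r2:Add2,r3:Add1
c4: stall | r0:Mul1,r1:4,r2:Add2,r3:Add1
c5: stall | r0:Mul1,r1:4,r2:Add2,r3:Add1
c6: CDB Mul1=32; stall | r0:32,r1:4,r2:Add2,r3:Add1
c7: stall | r0:32,r1:4,r2:Add2,r3:Add1
c8: CDB Add1=36; issue ADD r0<-Add1 | r0:Add1,r1:4,r2:Add2,r3:36
c9: stall | r0:Add1,r1:4,r2:Add2,r3:36
c10: CDB Add1=72; issue ADD r1<-Add1 | r0:72,r1:Add1,r2:Add2,r3:36
c11: CDB Add2=-28 | r0:72,r1:Add1,r2:-28,r3:36
c12: - | r0:72,r1:Add1,r2:-28,r3:36
c13: CDB Add1=-24 | r0:72,r1:-24,r2:-28,r3:36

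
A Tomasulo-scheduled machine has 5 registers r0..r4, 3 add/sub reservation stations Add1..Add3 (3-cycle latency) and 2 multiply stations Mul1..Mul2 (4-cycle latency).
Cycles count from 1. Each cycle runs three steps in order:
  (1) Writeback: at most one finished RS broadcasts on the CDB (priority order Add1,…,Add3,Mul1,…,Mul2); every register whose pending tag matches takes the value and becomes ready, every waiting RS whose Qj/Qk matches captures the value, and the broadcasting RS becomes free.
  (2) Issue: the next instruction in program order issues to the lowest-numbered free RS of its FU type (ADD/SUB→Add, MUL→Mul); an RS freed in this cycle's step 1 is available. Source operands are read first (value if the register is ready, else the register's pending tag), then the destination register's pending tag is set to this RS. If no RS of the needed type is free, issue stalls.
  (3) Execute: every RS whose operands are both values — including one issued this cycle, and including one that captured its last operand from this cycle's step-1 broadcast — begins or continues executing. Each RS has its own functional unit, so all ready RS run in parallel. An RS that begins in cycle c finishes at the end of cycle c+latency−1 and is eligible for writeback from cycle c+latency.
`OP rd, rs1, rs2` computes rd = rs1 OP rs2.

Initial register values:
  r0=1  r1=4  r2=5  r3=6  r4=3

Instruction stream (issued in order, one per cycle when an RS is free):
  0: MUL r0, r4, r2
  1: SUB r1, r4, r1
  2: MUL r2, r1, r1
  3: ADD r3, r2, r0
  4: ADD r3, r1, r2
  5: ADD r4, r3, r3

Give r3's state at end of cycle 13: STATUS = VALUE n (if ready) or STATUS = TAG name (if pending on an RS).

STATUS = VALUE 0

c1: issue MUL r0<-Mul1 | r0:Mul1,r1:4,r2:5,r3:6,r4:3
c2: issue SUB r1<-Add1 | r0:Mul1,r1:Add1,r2:5,r3:6,r4:3
c3: issue MUL r2<-Mul2 | r0:Mul1,r1:Add1,r2:Mul2,r3:6,r4:3
c4: issue ADD r3<-Add2 | r0:Mul1,r1:Add1,r2:Mul2,r3:Add2,r4:3
c5: CDB Add1=-1; issue ADD r3<-Add1 | r0:Mul1,r1:-1,r2:Mul2,r3:Add1,r4:3
c6: CDB Mul1=15; issue ADD r4<-Add3 | r0:15,r1:-1,r2:Mul2,r3:Add1,r4:Add3
c7: - | r0:15,r1:-1,r2:Mul2,r3:Add1,r4:Add3
c8: - | r0:15,r1:-1,r2:Mul2,r3:Add1,r4:Add3
c9: CDB Mul2=1 | r0:15,r1:-1,r2:1,r3:Add1,r4:Add3
c10: - | r0:15,r1:-1,r2:1,r3:Add1,r4:Add3
c11: - | r0:15,r1:-1,r2:1,r3:Add1,r4:Add3
c12: CDB Add1=0 | r0:15,r1:-1,r2:1,r3:0,r4:Add3
c13: CDB Add2=16 | r0:15,r1:-1,r2:1,r3:0,r4:Add3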